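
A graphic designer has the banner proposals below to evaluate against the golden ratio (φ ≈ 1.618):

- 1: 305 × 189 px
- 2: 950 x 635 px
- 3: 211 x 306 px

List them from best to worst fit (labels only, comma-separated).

1: 305/189 ≈ 1.614 → |1.614 − 1.618| = 0.004
2: 950/635 ≈ 1.496 → |1.496 − 1.618| = 0.122
3: 306/211 ≈ 1.450 → |1.450 − 1.618| = 0.168

1, 2, 3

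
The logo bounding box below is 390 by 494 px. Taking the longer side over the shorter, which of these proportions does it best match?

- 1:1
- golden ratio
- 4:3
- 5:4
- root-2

5:4

Ratio = 494 / 390 ≈ 1.267.
Distances: 1:1 1.000 (Δ 0.267); golden ratio 1.618 (Δ 0.351); 4:3 1.333 (Δ 0.066); 5:4 1.250 (Δ 0.017); root-2 1.414 (Δ 0.147).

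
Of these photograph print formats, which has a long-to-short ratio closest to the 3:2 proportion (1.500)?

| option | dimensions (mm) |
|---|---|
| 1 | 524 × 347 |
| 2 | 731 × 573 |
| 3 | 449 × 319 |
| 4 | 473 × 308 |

1

Ratios (long/short): 1 ≈ 1.510; 2 ≈ 1.276; 3 ≈ 1.408; 4 ≈ 1.536.
3:2 ≈ 1.500; option 1 is nearest (Δ 0.010).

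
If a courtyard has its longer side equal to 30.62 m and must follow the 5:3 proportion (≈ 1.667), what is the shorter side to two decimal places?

18.37 m

5:3 ≈ 1.66667.
Shorter side = 30.62 ÷ 1.66667 ≈ 18.3720 → 18.37 m.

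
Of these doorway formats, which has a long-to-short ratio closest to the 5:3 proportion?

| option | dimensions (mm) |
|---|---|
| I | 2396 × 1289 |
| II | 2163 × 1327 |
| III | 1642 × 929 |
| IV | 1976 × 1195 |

IV

Target 5:3 ≈ 1.667.
I: 1.859 (Δ0.192)  II: 1.630 (Δ0.037)  III: 1.767 (Δ0.100)  IV: 1.654 (Δ0.013)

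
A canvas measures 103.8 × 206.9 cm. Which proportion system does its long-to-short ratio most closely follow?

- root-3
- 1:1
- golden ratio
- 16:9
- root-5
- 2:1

2:1

Ratio = 206.9 / 103.8 ≈ 1.993.
Distances: root-3 1.732 (Δ 0.261); 1:1 1.000 (Δ 0.993); golden ratio 1.618 (Δ 0.375); 16:9 1.778 (Δ 0.215); root-5 2.236 (Δ 0.243); 2:1 2.000 (Δ 0.007).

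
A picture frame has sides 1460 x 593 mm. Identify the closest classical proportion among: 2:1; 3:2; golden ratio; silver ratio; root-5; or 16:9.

silver ratio

Ratio = 1460 / 593 ≈ 2.462.
Distances: 2:1 2.000 (Δ 0.462); 3:2 1.500 (Δ 0.962); golden ratio 1.618 (Δ 0.844); silver ratio 2.414 (Δ 0.048); root-5 2.236 (Δ 0.226); 16:9 1.778 (Δ 0.684).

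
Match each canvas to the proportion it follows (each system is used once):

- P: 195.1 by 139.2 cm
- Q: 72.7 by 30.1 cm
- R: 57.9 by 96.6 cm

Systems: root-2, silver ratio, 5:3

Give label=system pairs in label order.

P=root-2, Q=silver ratio, R=5:3

P = 195.1/139.2 ≈ 1.402 → root-2 (1.414)
Q = 72.7/30.1 ≈ 2.415 → silver ratio (2.414)
R = 96.6/57.9 ≈ 1.668 → 5:3 (1.667)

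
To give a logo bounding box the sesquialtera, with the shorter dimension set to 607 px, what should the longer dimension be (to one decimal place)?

3:2 = 1.50000.
Longer side = 607 × 1.50000 ≈ 910.500 → 910.5 px.

910.5 px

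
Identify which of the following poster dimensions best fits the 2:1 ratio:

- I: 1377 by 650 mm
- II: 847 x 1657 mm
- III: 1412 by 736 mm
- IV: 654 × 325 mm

IV

Target 2:1 ≈ 2.000.
I: 2.118 (Δ0.118)  II: 1.956 (Δ0.044)  III: 1.918 (Δ0.082)  IV: 2.012 (Δ0.012)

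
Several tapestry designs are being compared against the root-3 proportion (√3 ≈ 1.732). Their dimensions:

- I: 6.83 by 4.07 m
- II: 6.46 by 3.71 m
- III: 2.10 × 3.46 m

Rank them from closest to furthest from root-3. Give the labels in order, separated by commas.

I: 6.83/4.07 ≈ 1.678 → |1.678 − 1.732| = 0.054
II: 6.46/3.71 ≈ 1.741 → |1.741 − 1.732| = 0.009
III: 3.46/2.10 ≈ 1.648 → |1.648 − 1.732| = 0.084

II, I, III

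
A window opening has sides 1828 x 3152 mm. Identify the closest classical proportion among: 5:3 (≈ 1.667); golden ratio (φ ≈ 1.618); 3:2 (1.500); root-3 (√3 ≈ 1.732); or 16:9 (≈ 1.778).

3152/1828 ≈ 1.724. Nearest candidates are root-3 (1.732, off by 0.008) and 16:9 (1.778, off by 0.054).

root-3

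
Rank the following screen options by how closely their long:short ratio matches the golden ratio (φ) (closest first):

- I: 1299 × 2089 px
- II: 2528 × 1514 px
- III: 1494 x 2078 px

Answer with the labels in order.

I, II, III

Ratios: I = 2089 / 1299 ≈ 1.608; II = 2528 / 1514 ≈ 1.670; III = 2078 / 1494 ≈ 1.391.
|Δ from 1.618|: I 0.010; II 0.052; III 0.227.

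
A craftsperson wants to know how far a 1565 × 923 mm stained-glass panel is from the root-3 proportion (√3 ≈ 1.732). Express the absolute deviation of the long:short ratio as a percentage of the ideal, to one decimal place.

Ratio = 1565 / 923 ≈ 1.6956.
Ideal root-3 ≈ 1.7321. |1.6956 − 1.7321| / 1.7321 ≈ 2.11% → 2.1%.

2.1%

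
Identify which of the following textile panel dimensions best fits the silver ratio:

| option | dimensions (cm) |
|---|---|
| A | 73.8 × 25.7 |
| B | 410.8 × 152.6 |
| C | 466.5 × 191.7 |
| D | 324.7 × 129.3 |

Target silver ratio ≈ 2.414.
A: 2.872 (Δ0.458)  B: 2.692 (Δ0.278)  C: 2.433 (Δ0.019)  D: 2.511 (Δ0.097)

C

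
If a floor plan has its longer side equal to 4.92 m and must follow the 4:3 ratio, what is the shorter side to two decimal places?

4:3 ≈ 1.33333.
Shorter side = 4.92 ÷ 1.33333 ≈ 3.6900 → 3.69 m.

3.69 m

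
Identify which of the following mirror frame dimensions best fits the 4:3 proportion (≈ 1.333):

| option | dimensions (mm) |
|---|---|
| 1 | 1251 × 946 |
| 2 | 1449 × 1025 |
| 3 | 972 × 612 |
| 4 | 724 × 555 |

1

Target 4:3 ≈ 1.333.
1: 1.322 (Δ0.011)  2: 1.414 (Δ0.081)  3: 1.588 (Δ0.255)  4: 1.305 (Δ0.028)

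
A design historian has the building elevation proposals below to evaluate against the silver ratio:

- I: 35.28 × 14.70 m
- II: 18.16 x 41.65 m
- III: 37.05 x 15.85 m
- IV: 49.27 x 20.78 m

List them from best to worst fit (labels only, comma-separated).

I: 35.28/14.70 ≈ 2.400 → |2.400 − 2.414| = 0.014
II: 41.65/18.16 ≈ 2.294 → |2.294 − 2.414| = 0.120
III: 37.05/15.85 ≈ 2.338 → |2.338 − 2.414| = 0.076
IV: 49.27/20.78 ≈ 2.371 → |2.371 − 2.414| = 0.043

I, IV, III, II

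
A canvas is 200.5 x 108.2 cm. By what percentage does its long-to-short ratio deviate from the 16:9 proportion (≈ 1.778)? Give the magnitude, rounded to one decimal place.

Ratio = 200.5 / 108.2 ≈ 1.8530.
Ideal 16:9 ≈ 1.7778. |1.8530 − 1.7778| / 1.7778 ≈ 4.23% → 4.2%.

4.2%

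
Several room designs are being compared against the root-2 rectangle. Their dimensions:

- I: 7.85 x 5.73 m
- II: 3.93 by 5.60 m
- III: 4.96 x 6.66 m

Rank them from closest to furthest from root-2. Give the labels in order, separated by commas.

I: 7.85/5.73 ≈ 1.370 → |1.370 − 1.414| = 0.044
II: 5.60/3.93 ≈ 1.425 → |1.425 − 1.414| = 0.011
III: 6.66/4.96 ≈ 1.343 → |1.343 − 1.414| = 0.071

II, I, III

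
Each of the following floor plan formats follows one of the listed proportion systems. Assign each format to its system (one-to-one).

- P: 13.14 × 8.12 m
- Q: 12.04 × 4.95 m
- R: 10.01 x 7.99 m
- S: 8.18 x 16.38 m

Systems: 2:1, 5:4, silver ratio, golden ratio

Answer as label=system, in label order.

P=golden ratio, Q=silver ratio, R=5:4, S=2:1

P = 13.14/8.12 ≈ 1.618 → golden ratio (1.618)
Q = 12.04/4.95 ≈ 2.432 → silver ratio (2.414)
R = 10.01/7.99 ≈ 1.253 → 5:4 (1.250)
S = 16.38/8.18 ≈ 2.002 → 2:1 (2.000)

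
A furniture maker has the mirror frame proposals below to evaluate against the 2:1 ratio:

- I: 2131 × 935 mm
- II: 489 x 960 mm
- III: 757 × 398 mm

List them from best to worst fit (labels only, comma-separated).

Ratios: I = 2131 / 935 ≈ 2.279; II = 960 / 489 ≈ 1.963; III = 757 / 398 ≈ 1.902.
|Δ from 2.000|: I 0.279; II 0.037; III 0.098.

II, III, I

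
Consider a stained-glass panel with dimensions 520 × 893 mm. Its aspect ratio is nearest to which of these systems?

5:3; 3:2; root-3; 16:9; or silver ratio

root-3

893/520 ≈ 1.717. Nearest candidates are root-3 (1.732, off by 0.015) and 5:3 (1.667, off by 0.050).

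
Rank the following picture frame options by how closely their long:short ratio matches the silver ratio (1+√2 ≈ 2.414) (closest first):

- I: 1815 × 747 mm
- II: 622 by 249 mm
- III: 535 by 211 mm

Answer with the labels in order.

Ratios: I = 1815 / 747 ≈ 2.430; II = 622 / 249 ≈ 2.498; III = 535 / 211 ≈ 2.536.
|Δ from 2.414|: I 0.016; II 0.084; III 0.122.

I, II, III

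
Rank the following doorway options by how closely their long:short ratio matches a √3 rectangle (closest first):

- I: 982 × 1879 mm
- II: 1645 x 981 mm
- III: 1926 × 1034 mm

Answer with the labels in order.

II, III, I

Ratios: I = 1879 / 982 ≈ 1.913; II = 1645 / 981 ≈ 1.677; III = 1926 / 1034 ≈ 1.863.
|Δ from 1.732|: I 0.181; II 0.055; III 0.131.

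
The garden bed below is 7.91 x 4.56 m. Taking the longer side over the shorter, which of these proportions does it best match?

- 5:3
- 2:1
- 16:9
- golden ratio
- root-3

Ratio = 7.91 / 4.56 ≈ 1.735.
Distances: 5:3 1.667 (Δ 0.068); 2:1 2.000 (Δ 0.265); 16:9 1.778 (Δ 0.043); golden ratio 1.618 (Δ 0.117); root-3 1.732 (Δ 0.003).

root-3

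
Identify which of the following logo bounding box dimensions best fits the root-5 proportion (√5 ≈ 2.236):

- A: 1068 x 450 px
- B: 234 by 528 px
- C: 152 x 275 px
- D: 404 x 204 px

Ratios (long/short): A ≈ 2.373; B ≈ 2.256; C ≈ 1.809; D ≈ 1.980.
root-5 ≈ 2.236; option B is nearest (Δ 0.020).

B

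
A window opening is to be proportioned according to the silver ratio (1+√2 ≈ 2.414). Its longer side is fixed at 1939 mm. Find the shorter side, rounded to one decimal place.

silver ratio ≈ 2.41421.
Shorter side = 1939 ÷ 2.41421 ≈ 803.161 → 803.2 mm.

803.2 mm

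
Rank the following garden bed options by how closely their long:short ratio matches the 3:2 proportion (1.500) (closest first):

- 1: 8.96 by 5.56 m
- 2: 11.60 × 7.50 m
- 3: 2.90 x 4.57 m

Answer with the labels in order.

Ratios: 1 = 8.96 / 5.56 ≈ 1.612; 2 = 11.60 / 7.50 ≈ 1.547; 3 = 4.57 / 2.90 ≈ 1.576.
|Δ from 1.500|: 1 0.112; 2 0.047; 3 0.076.

2, 3, 1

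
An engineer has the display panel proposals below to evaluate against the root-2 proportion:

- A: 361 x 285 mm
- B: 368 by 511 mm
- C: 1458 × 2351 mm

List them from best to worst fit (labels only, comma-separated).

Ratios: A = 361 / 285 ≈ 1.267; B = 511 / 368 ≈ 1.389; C = 2351 / 1458 ≈ 1.612.
|Δ from 1.414|: A 0.147; B 0.025; C 0.198.

B, A, C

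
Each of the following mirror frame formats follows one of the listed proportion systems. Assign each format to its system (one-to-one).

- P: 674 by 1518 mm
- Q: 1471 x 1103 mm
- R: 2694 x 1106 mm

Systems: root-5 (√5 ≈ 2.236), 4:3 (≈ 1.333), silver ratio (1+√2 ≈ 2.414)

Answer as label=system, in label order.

P = 1518/674 ≈ 2.252 → root-5 (2.236)
Q = 1471/1103 ≈ 1.334 → 4:3 (1.333)
R = 2694/1106 ≈ 2.436 → silver ratio (2.414)

P=root-5, Q=4:3, R=silver ratio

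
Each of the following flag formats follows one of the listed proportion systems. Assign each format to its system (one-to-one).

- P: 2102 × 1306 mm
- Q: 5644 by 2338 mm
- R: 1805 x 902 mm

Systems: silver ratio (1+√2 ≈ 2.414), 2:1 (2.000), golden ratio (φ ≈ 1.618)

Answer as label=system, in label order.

Ratios: P ≈ 1.609; Q ≈ 2.414; R ≈ 2.001.
Targets: silver ratio ≈ 2.414; 2:1 ≈ 2.000; golden ratio ≈ 1.618.

P=golden ratio, Q=silver ratio, R=2:1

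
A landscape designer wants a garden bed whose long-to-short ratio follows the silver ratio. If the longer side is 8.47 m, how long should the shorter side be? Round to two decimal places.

silver ratio ≈ 2.41421.
Shorter side = 8.47 ÷ 2.41421 ≈ 3.5084 → 3.51 m.

3.51 m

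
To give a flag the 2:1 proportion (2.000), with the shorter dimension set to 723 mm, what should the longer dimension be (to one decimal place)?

1446.0 mm

2:1 = 2.00000.
Longer side = 723 × 2.00000 ≈ 1446.000 → 1446.0 mm.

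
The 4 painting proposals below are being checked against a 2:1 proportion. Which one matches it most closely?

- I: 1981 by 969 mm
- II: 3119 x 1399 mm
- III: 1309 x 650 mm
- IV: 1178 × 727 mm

Ratios (long/short): I ≈ 2.044; II ≈ 2.229; III ≈ 2.014; IV ≈ 1.620.
2:1 ≈ 2.000; option III is nearest (Δ 0.014).

III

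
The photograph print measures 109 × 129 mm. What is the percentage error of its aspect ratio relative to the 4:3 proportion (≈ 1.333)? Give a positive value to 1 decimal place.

11.2%

Ratio = 129 / 109 ≈ 1.1835.
Ideal 4:3 ≈ 1.3333. |1.1835 − 1.3333| / 1.3333 ≈ 11.24% → 11.2%.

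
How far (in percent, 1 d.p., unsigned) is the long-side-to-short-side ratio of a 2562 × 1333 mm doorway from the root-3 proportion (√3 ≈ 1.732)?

11.0%

Ratio = 2562 / 1333 ≈ 1.9220.
Ideal root-3 ≈ 1.7321. |1.9220 − 1.7321| / 1.7321 ≈ 10.96% → 11.0%.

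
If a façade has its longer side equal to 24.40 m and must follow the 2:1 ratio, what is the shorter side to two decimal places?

2:1 = 2.00000.
Shorter side = 24.40 ÷ 2.00000 ≈ 12.2000 → 12.20 m.

12.20 m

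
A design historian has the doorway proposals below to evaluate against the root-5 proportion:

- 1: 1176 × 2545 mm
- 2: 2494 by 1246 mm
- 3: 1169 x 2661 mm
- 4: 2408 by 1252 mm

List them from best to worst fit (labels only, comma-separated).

1: 2545/1176 ≈ 2.164 → |2.164 − 2.236| = 0.072
2: 2494/1246 ≈ 2.002 → |2.002 − 2.236| = 0.234
3: 2661/1169 ≈ 2.276 → |2.276 − 2.236| = 0.040
4: 2408/1252 ≈ 1.923 → |1.923 − 2.236| = 0.313

3, 1, 2, 4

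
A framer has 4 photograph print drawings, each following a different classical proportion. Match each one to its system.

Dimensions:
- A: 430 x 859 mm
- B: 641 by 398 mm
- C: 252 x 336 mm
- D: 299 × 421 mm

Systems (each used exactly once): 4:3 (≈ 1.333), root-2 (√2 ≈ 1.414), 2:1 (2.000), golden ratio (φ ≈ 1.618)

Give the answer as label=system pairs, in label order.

A=2:1, B=golden ratio, C=4:3, D=root-2

Ratios: A ≈ 1.998; B ≈ 1.611; C ≈ 1.333; D ≈ 1.408.
Targets: 4:3 ≈ 1.333; root-2 ≈ 1.414; 2:1 ≈ 2.000; golden ratio ≈ 1.618.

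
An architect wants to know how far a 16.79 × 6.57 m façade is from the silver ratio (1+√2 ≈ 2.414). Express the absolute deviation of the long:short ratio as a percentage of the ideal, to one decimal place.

5.9%

Ratio = 16.79 / 6.57 ≈ 2.5556.
Ideal silver ratio ≈ 2.4142. |2.5556 − 2.4142| / 2.4142 ≈ 5.86% → 5.9%.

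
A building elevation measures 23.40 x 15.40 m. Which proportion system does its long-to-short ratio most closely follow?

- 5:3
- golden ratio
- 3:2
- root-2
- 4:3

Ratio = 23.40 / 15.40 ≈ 1.519.
Distances: 5:3 1.667 (Δ 0.148); golden ratio 1.618 (Δ 0.099); 3:2 1.500 (Δ 0.019); root-2 1.414 (Δ 0.105); 4:3 1.333 (Δ 0.186).

3:2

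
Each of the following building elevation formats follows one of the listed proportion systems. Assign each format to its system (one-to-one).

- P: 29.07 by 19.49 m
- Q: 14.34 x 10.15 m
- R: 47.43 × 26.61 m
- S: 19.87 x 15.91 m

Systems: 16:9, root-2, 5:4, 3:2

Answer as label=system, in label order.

P=3:2, Q=root-2, R=16:9, S=5:4

P = 29.07/19.49 ≈ 1.492 → 3:2 (1.500)
Q = 14.34/10.15 ≈ 1.413 → root-2 (1.414)
R = 47.43/26.61 ≈ 1.782 → 16:9 (1.778)
S = 19.87/15.91 ≈ 1.249 → 5:4 (1.250)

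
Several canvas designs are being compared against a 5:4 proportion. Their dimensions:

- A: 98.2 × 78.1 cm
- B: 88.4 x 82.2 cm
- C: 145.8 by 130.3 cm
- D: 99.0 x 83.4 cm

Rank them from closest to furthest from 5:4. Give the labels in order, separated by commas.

Ratios: A = 98.2 / 78.1 ≈ 1.257; B = 88.4 / 82.2 ≈ 1.075; C = 145.8 / 130.3 ≈ 1.119; D = 99.0 / 83.4 ≈ 1.187.
|Δ from 1.250|: A 0.007; B 0.175; C 0.131; D 0.063.

A, D, C, B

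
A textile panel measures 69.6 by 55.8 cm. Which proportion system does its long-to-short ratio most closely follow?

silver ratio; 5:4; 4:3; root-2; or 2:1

69.6/55.8 ≈ 1.247. Nearest candidates are 5:4 (1.250, off by 0.003) and 4:3 (1.333, off by 0.086).

5:4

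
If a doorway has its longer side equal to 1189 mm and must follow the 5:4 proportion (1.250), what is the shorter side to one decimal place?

5:4 = 1.25000.
Shorter side = 1189 ÷ 1.25000 ≈ 951.200 → 951.2 mm.

951.2 mm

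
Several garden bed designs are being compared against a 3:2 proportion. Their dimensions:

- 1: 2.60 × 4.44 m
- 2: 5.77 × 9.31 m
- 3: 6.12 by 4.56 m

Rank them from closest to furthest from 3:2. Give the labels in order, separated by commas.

2, 3, 1

Ratios: 1 = 4.44 / 2.60 ≈ 1.708; 2 = 9.31 / 5.77 ≈ 1.614; 3 = 6.12 / 4.56 ≈ 1.342.
|Δ from 1.500|: 1 0.208; 2 0.114; 3 0.158.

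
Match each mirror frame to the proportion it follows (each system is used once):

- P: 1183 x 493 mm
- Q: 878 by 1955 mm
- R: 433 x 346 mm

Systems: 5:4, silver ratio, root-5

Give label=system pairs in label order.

P=silver ratio, Q=root-5, R=5:4

P = 1183/493 ≈ 2.400 → silver ratio (2.414)
Q = 1955/878 ≈ 2.227 → root-5 (2.236)
R = 433/346 ≈ 1.251 → 5:4 (1.250)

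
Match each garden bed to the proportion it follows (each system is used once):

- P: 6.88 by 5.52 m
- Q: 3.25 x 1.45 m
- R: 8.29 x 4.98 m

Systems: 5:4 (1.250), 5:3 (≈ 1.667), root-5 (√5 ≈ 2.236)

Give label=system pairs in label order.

P = 6.88/5.52 ≈ 1.246 → 5:4 (1.250)
Q = 3.25/1.45 ≈ 2.241 → root-5 (2.236)
R = 8.29/4.98 ≈ 1.665 → 5:3 (1.667)

P=5:4, Q=root-5, R=5:3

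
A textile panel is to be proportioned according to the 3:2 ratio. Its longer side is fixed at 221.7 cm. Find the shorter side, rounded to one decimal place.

3:2 = 1.50000.
Shorter side = 221.7 ÷ 1.50000 ≈ 147.800 → 147.8 cm.

147.8 cm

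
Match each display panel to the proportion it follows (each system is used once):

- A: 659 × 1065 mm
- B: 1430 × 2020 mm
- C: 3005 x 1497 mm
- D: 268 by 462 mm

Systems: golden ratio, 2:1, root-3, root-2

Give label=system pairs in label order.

A=golden ratio, B=root-2, C=2:1, D=root-3

Ratios: A ≈ 1.616; B ≈ 1.413; C ≈ 2.007; D ≈ 1.724.
Targets: golden ratio ≈ 1.618; 2:1 ≈ 2.000; root-3 ≈ 1.732; root-2 ≈ 1.414.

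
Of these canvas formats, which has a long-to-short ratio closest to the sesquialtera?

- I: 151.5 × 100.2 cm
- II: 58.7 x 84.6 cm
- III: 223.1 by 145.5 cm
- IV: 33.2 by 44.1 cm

Target 3:2 ≈ 1.500.
I: 1.512 (Δ0.012)  II: 1.441 (Δ0.059)  III: 1.533 (Δ0.033)  IV: 1.328 (Δ0.172)

I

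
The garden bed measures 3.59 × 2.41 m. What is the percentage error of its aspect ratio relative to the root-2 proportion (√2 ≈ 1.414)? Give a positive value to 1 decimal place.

5.3%

Ratio = 3.59 / 2.41 ≈ 1.4896.
Ideal root-2 ≈ 1.4142. |1.4896 − 1.4142| / 1.4142 ≈ 5.33% → 5.3%.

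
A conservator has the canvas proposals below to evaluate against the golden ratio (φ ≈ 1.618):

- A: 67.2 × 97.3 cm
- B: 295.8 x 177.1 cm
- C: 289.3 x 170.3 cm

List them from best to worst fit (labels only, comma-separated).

A: 97.3/67.2 ≈ 1.448 → |1.448 − 1.618| = 0.170
B: 295.8/177.1 ≈ 1.670 → |1.670 − 1.618| = 0.052
C: 289.3/170.3 ≈ 1.699 → |1.699 − 1.618| = 0.081

B, C, A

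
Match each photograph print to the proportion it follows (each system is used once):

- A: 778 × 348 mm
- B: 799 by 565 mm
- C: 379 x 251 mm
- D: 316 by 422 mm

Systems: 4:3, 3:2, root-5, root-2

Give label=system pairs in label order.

A=root-5, B=root-2, C=3:2, D=4:3

A = 778/348 ≈ 2.236 → root-5 (2.236)
B = 799/565 ≈ 1.414 → root-2 (1.414)
C = 379/251 ≈ 1.510 → 3:2 (1.500)
D = 422/316 ≈ 1.335 → 4:3 (1.333)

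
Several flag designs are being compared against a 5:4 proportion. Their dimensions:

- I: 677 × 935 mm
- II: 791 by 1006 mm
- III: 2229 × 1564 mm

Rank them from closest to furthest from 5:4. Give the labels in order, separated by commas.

II, I, III

I: 935/677 ≈ 1.381 → |1.381 − 1.250| = 0.131
II: 1006/791 ≈ 1.272 → |1.272 − 1.250| = 0.022
III: 2229/1564 ≈ 1.425 → |1.425 − 1.250| = 0.175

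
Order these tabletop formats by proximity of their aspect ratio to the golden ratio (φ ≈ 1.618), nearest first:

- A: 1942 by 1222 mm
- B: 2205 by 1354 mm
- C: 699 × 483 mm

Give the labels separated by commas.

A: 1942/1222 ≈ 1.589 → |1.589 − 1.618| = 0.029
B: 2205/1354 ≈ 1.629 → |1.629 − 1.618| = 0.011
C: 699/483 ≈ 1.447 → |1.447 − 1.618| = 0.171

B, A, C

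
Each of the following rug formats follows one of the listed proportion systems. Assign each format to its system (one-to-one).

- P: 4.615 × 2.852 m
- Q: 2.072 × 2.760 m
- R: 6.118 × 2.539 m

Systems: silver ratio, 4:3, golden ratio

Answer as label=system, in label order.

P = 4.615/2.852 ≈ 1.618 → golden ratio (1.618)
Q = 2.760/2.072 ≈ 1.332 → 4:3 (1.333)
R = 6.118/2.539 ≈ 2.410 → silver ratio (2.414)

P=golden ratio, Q=4:3, R=silver ratio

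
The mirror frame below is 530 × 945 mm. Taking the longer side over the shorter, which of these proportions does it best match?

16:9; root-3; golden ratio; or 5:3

945/530 ≈ 1.783. Nearest candidates are 16:9 (1.778, off by 0.005) and root-3 (1.732, off by 0.051).

16:9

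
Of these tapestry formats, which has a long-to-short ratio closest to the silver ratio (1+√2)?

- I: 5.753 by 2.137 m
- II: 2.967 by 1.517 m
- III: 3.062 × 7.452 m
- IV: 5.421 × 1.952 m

Target silver ratio ≈ 2.414.
I: 2.692 (Δ0.278)  II: 1.956 (Δ0.458)  III: 2.434 (Δ0.020)  IV: 2.777 (Δ0.363)

III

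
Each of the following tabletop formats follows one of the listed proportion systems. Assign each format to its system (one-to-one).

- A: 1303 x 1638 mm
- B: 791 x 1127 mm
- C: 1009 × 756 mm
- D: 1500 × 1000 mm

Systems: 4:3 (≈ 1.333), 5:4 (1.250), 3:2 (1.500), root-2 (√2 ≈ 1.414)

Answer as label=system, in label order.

Ratios: A ≈ 1.257; B ≈ 1.425; C ≈ 1.335; D ≈ 1.500.
Targets: 4:3 ≈ 1.333; 5:4 ≈ 1.250; 3:2 ≈ 1.500; root-2 ≈ 1.414.

A=5:4, B=root-2, C=4:3, D=3:2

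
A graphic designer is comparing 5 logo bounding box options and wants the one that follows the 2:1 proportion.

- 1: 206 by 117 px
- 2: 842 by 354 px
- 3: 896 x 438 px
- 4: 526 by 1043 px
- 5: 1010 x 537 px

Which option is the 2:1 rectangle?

4

Target 2:1 ≈ 2.000.
1: 1.761 (Δ0.239)  2: 2.379 (Δ0.379)  3: 2.046 (Δ0.046)  4: 1.983 (Δ0.017)  5: 1.881 (Δ0.119)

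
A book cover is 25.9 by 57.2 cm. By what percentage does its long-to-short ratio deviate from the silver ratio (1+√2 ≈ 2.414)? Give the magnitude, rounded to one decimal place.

8.5%

Ratio = 57.2 / 25.9 ≈ 2.2085.
Ideal silver ratio ≈ 2.4142. |2.2085 − 2.4142| / 2.4142 ≈ 8.52% → 8.5%.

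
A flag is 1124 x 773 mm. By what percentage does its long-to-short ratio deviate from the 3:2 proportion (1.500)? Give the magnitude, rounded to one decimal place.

3.1%

Ratio = 1124 / 773 ≈ 1.4541.
Ideal 3:2 = 1.5000. |1.4541 − 1.5000| / 1.5000 ≈ 3.06% → 3.1%.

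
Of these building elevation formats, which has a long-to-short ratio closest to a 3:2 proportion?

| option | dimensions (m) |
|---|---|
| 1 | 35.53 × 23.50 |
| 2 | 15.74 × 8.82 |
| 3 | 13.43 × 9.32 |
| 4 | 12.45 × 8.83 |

1

Target 3:2 ≈ 1.500.
1: 1.512 (Δ0.012)  2: 1.785 (Δ0.285)  3: 1.441 (Δ0.059)  4: 1.410 (Δ0.090)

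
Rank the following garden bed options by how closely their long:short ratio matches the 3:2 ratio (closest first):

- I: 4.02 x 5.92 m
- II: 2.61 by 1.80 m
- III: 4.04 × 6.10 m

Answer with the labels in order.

Ratios: I = 5.92 / 4.02 ≈ 1.473; II = 2.61 / 1.80 ≈ 1.450; III = 6.10 / 4.04 ≈ 1.510.
|Δ from 1.500|: I 0.027; II 0.050; III 0.010.

III, I, II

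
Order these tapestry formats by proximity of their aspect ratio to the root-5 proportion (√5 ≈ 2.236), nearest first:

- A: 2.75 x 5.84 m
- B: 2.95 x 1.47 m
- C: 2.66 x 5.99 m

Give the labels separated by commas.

C, A, B

A: 5.84/2.75 ≈ 2.124 → |2.124 − 2.236| = 0.112
B: 2.95/1.47 ≈ 2.007 → |2.007 − 2.236| = 0.229
C: 5.99/2.66 ≈ 2.252 → |2.252 − 2.236| = 0.016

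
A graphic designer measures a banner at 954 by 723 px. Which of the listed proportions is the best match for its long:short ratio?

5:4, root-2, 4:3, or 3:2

4:3

954/723 ≈ 1.320. Nearest candidates are 4:3 (1.333, off by 0.013) and 5:4 (1.250, off by 0.070).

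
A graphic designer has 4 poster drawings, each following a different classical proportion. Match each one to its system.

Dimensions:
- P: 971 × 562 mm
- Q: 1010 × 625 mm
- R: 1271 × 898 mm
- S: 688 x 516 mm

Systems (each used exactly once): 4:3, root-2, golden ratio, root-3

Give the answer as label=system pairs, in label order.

P = 971/562 ≈ 1.728 → root-3 (1.732)
Q = 1010/625 ≈ 1.616 → golden ratio (1.618)
R = 1271/898 ≈ 1.415 → root-2 (1.414)
S = 688/516 ≈ 1.333 → 4:3 (1.333)

P=root-3, Q=golden ratio, R=root-2, S=4:3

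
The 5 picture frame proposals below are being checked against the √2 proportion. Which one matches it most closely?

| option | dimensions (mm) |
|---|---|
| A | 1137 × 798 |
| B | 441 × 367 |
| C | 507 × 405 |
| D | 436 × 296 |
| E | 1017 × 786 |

Target root-2 ≈ 1.414.
A: 1.425 (Δ0.011)  B: 1.202 (Δ0.212)  C: 1.252 (Δ0.162)  D: 1.473 (Δ0.059)  E: 1.294 (Δ0.120)

A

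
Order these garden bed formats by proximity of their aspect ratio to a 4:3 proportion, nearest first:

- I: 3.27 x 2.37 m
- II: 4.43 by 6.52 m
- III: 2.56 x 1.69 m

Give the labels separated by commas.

I: 3.27/2.37 ≈ 1.380 → |1.380 − 1.333| = 0.047
II: 6.52/4.43 ≈ 1.472 → |1.472 − 1.333| = 0.139
III: 2.56/1.69 ≈ 1.515 → |1.515 − 1.333| = 0.182

I, II, III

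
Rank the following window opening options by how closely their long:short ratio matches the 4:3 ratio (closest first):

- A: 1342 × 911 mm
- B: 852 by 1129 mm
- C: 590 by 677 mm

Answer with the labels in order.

A: 1342/911 ≈ 1.473 → |1.473 − 1.333| = 0.140
B: 1129/852 ≈ 1.325 → |1.325 − 1.333| = 0.008
C: 677/590 ≈ 1.147 → |1.147 − 1.333| = 0.186

B, A, C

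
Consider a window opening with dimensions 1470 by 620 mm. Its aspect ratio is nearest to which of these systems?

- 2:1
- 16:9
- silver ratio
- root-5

silver ratio

1470/620 ≈ 2.371. Nearest candidates are silver ratio (2.414, off by 0.043) and root-5 (2.236, off by 0.135).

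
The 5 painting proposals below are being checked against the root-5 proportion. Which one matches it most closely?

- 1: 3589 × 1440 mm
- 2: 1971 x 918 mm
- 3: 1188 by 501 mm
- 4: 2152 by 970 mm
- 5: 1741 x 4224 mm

Target root-5 ≈ 2.236.
1: 2.492 (Δ0.256)  2: 2.147 (Δ0.089)  3: 2.371 (Δ0.135)  4: 2.219 (Δ0.017)  5: 2.426 (Δ0.190)

4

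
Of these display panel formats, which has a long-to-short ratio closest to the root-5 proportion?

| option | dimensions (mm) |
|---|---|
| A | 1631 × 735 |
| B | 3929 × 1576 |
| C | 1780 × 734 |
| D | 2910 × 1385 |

Ratios (long/short): A ≈ 2.219; B ≈ 2.493; C ≈ 2.425; D ≈ 2.101.
root-5 ≈ 2.236; option A is nearest (Δ 0.017).

A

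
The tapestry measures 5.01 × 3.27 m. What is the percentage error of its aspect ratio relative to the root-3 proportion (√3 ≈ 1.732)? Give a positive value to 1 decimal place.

Ratio = 5.01 / 3.27 ≈ 1.5321.
Ideal root-3 ≈ 1.7321. |1.5321 − 1.7321| / 1.7321 ≈ 11.55% → 11.5%.

11.5%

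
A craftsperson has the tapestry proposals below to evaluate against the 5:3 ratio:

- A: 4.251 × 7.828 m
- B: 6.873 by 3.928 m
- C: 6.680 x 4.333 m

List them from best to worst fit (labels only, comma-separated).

Ratios: A = 7.828 / 4.251 ≈ 1.841; B = 6.873 / 3.928 ≈ 1.750; C = 6.680 / 4.333 ≈ 1.542.
|Δ from 1.667|: A 0.174; B 0.083; C 0.125.

B, C, A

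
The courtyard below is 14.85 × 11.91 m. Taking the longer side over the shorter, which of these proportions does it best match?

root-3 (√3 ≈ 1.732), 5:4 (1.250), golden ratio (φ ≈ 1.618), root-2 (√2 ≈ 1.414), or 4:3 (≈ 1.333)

5:4

14.85/11.91 ≈ 1.247. Nearest candidates are 5:4 (1.250, off by 0.003) and 4:3 (1.333, off by 0.086).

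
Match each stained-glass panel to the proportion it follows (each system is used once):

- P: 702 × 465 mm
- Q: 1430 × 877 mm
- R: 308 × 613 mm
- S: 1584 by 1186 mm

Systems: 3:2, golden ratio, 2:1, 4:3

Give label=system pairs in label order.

Ratios: P ≈ 1.510; Q ≈ 1.631; R ≈ 1.990; S ≈ 1.336.
Targets: 3:2 ≈ 1.500; golden ratio ≈ 1.618; 2:1 ≈ 2.000; 4:3 ≈ 1.333.

P=3:2, Q=golden ratio, R=2:1, S=4:3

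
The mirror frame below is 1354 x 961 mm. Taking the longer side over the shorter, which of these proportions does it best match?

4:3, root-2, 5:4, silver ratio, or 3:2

root-2

1354/961 ≈ 1.409. Nearest candidates are root-2 (1.414, off by 0.005) and 4:3 (1.333, off by 0.076).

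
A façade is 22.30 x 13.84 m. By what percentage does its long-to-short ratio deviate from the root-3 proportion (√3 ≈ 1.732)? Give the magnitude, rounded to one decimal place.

Ratio = 22.30 / 13.84 ≈ 1.6113.
Ideal root-3 ≈ 1.7321. |1.6113 − 1.7321| / 1.7321 ≈ 6.97% → 7.0%.

7.0%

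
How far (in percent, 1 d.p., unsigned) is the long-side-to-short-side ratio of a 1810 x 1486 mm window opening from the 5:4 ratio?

2.6%

Ratio = 1810 / 1486 ≈ 1.2180.
Ideal 5:4 = 1.2500. |1.2180 − 1.2500| / 1.2500 ≈ 2.56% → 2.6%.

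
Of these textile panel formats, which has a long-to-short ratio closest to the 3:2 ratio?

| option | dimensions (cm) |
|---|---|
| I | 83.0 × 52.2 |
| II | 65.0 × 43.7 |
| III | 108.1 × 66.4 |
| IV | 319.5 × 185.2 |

II

Target 3:2 ≈ 1.500.
I: 1.590 (Δ0.090)  II: 1.487 (Δ0.013)  III: 1.628 (Δ0.128)  IV: 1.725 (Δ0.225)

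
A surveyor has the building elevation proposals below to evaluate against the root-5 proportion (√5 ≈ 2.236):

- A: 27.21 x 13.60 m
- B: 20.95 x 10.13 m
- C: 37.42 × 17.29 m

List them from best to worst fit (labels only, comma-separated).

A: 27.21/13.60 ≈ 2.001 → |2.001 − 2.236| = 0.235
B: 20.95/10.13 ≈ 2.068 → |2.068 − 2.236| = 0.168
C: 37.42/17.29 ≈ 2.164 → |2.164 − 2.236| = 0.072

C, B, A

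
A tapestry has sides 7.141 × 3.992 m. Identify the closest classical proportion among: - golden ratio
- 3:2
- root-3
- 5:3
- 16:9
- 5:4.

Ratio = 7.141 / 3.992 ≈ 1.789.
Distances: golden ratio 1.618 (Δ 0.171); 3:2 1.500 (Δ 0.289); root-3 1.732 (Δ 0.057); 5:3 1.667 (Δ 0.122); 16:9 1.778 (Δ 0.011); 5:4 1.250 (Δ 0.539).

16:9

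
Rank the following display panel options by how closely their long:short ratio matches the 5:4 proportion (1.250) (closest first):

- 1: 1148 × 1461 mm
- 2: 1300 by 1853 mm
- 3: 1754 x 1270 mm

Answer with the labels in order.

1: 1461/1148 ≈ 1.273 → |1.273 − 1.250| = 0.023
2: 1853/1300 ≈ 1.425 → |1.425 − 1.250| = 0.175
3: 1754/1270 ≈ 1.381 → |1.381 − 1.250| = 0.131

1, 3, 2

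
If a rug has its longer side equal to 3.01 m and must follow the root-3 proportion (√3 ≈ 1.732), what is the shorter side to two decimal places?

root-3 ≈ 1.73205.
Shorter side = 3.01 ÷ 1.73205 ≈ 1.7378 → 1.74 m.

1.74 m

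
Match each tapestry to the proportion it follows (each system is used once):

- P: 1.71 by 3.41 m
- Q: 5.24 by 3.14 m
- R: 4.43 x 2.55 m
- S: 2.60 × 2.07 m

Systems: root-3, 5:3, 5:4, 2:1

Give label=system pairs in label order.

P=2:1, Q=5:3, R=root-3, S=5:4

Ratios: P ≈ 1.994; Q ≈ 1.669; R ≈ 1.737; S ≈ 1.256.
Targets: root-3 ≈ 1.732; 5:3 ≈ 1.667; 5:4 ≈ 1.250; 2:1 ≈ 2.000.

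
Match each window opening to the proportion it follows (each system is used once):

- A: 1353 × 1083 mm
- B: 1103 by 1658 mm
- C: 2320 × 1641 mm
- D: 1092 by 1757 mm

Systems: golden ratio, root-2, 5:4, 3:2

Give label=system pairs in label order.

A = 1353/1083 ≈ 1.249 → 5:4 (1.250)
B = 1658/1103 ≈ 1.503 → 3:2 (1.500)
C = 2320/1641 ≈ 1.414 → root-2 (1.414)
D = 1757/1092 ≈ 1.609 → golden ratio (1.618)

A=5:4, B=3:2, C=root-2, D=golden ratio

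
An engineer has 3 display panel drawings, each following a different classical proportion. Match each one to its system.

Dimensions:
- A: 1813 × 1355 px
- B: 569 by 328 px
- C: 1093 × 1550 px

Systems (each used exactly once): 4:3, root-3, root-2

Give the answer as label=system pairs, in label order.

Ratios: A ≈ 1.338; B ≈ 1.735; C ≈ 1.418.
Targets: 4:3 ≈ 1.333; root-3 ≈ 1.732; root-2 ≈ 1.414.

A=4:3, B=root-3, C=root-2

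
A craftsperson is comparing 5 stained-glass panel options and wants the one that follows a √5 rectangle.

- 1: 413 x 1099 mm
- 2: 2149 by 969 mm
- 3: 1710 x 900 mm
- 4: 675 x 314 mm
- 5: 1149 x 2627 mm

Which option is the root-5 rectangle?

2

Ratios (long/short): 1 ≈ 2.661; 2 ≈ 2.218; 3 ≈ 1.900; 4 ≈ 2.150; 5 ≈ 2.286.
root-5 ≈ 2.236; option 2 is nearest (Δ 0.018).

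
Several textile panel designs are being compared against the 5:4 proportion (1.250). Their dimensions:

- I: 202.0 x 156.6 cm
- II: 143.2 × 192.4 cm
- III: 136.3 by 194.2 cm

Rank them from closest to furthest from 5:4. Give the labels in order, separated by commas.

Ratios: I = 202.0 / 156.6 ≈ 1.290; II = 192.4 / 143.2 ≈ 1.344; III = 194.2 / 136.3 ≈ 1.425.
|Δ from 1.250|: I 0.040; II 0.094; III 0.175.

I, II, III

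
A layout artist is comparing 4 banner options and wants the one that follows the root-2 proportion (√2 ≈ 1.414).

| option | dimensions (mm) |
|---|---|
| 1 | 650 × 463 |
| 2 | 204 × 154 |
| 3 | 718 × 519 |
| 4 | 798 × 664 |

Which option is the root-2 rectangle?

1

Target root-2 ≈ 1.414.
1: 1.404 (Δ0.010)  2: 1.325 (Δ0.089)  3: 1.383 (Δ0.031)  4: 1.202 (Δ0.212)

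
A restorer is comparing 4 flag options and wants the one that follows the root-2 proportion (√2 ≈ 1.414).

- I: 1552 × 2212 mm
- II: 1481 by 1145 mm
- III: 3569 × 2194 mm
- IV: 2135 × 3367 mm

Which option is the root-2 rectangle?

Ratios (long/short): I ≈ 1.425; II ≈ 1.293; III ≈ 1.627; IV ≈ 1.577.
root-2 ≈ 1.414; option I is nearest (Δ 0.011).

I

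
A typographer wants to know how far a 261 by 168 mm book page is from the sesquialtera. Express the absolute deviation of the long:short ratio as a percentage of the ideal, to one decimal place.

Ratio = 261 / 168 ≈ 1.5536.
Ideal 3:2 = 1.5000. |1.5536 − 1.5000| / 1.5000 ≈ 3.57% → 3.6%.

3.6%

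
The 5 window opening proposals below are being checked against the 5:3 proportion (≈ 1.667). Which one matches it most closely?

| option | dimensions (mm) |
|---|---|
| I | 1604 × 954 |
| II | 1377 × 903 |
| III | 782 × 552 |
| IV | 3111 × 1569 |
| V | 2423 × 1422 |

I

Target 5:3 ≈ 1.667.
I: 1.681 (Δ0.014)  II: 1.525 (Δ0.142)  III: 1.417 (Δ0.250)  IV: 1.983 (Δ0.316)  V: 1.704 (Δ0.037)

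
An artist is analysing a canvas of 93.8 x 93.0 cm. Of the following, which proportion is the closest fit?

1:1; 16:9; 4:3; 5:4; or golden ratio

1:1

Ratio = 93.8 / 93.0 ≈ 1.009.
Distances: 1:1 1.000 (Δ 0.009); 16:9 1.778 (Δ 0.769); 4:3 1.333 (Δ 0.324); 5:4 1.250 (Δ 0.241); golden ratio 1.618 (Δ 0.609).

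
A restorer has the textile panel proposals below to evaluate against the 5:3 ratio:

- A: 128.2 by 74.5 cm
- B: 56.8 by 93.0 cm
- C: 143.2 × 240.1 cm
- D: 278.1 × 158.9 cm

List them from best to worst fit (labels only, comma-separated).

C, B, A, D

Ratios: A = 128.2 / 74.5 ≈ 1.721; B = 93.0 / 56.8 ≈ 1.637; C = 240.1 / 143.2 ≈ 1.677; D = 278.1 / 158.9 ≈ 1.750.
|Δ from 1.667|: A 0.054; B 0.030; C 0.010; D 0.083.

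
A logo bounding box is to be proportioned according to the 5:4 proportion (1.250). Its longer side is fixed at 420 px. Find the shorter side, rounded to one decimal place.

5:4 = 1.25000.
Shorter side = 420 ÷ 1.25000 ≈ 336.000 → 336.0 px.

336.0 px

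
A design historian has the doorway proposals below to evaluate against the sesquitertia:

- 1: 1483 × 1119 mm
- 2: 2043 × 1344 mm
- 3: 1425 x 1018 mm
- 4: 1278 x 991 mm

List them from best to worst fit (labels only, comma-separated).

1, 4, 3, 2

1: 1483/1119 ≈ 1.325 → |1.325 − 1.333| = 0.008
2: 2043/1344 ≈ 1.520 → |1.520 − 1.333| = 0.187
3: 1425/1018 ≈ 1.400 → |1.400 − 1.333| = 0.067
4: 1278/991 ≈ 1.290 → |1.290 − 1.333| = 0.043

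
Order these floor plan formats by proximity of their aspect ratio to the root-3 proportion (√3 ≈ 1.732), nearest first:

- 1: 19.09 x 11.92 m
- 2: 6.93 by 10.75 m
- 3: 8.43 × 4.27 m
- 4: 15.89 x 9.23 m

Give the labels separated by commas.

1: 19.09/11.92 ≈ 1.602 → |1.602 − 1.732| = 0.130
2: 10.75/6.93 ≈ 1.551 → |1.551 − 1.732| = 0.181
3: 8.43/4.27 ≈ 1.974 → |1.974 − 1.732| = 0.242
4: 15.89/9.23 ≈ 1.722 → |1.722 − 1.732| = 0.010

4, 1, 2, 3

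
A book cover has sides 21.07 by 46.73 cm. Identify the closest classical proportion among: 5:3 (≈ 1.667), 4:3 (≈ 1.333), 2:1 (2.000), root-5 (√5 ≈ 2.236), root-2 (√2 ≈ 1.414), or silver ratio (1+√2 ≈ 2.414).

Ratio = 46.73 / 21.07 ≈ 2.218.
Distances: 5:3 1.667 (Δ 0.551); 4:3 1.333 (Δ 0.885); 2:1 2.000 (Δ 0.218); root-5 2.236 (Δ 0.018); root-2 1.414 (Δ 0.804); silver ratio 2.414 (Δ 0.196).

root-5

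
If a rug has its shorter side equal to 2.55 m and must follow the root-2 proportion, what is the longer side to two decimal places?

3.61 m

root-2 ≈ 1.41421.
Longer side = 2.55 × 1.41421 ≈ 3.6062 → 3.61 m.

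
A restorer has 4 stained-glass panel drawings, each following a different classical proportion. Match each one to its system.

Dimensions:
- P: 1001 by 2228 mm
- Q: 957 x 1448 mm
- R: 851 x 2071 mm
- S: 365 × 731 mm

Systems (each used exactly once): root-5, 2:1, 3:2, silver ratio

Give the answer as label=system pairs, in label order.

P=root-5, Q=3:2, R=silver ratio, S=2:1

Ratios: P ≈ 2.226; Q ≈ 1.513; R ≈ 2.434; S ≈ 2.003.
Targets: root-5 ≈ 2.236; 2:1 ≈ 2.000; 3:2 ≈ 1.500; silver ratio ≈ 2.414.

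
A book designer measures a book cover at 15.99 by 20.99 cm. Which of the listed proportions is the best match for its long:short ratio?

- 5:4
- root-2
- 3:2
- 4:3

20.99/15.99 ≈ 1.313. Nearest candidates are 4:3 (1.333, off by 0.020) and 5:4 (1.250, off by 0.063).

4:3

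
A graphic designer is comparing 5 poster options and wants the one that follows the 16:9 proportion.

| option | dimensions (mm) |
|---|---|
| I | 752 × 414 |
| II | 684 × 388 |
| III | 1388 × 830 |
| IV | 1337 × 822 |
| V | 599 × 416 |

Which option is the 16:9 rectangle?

Ratios (long/short): I ≈ 1.816; II ≈ 1.763; III ≈ 1.672; IV ≈ 1.627; V ≈ 1.440.
16:9 ≈ 1.778; option II is nearest (Δ 0.015).

II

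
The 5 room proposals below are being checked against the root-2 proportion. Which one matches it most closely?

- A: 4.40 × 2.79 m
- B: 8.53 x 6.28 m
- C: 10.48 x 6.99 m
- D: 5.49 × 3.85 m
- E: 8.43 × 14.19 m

Ratios (long/short): A ≈ 1.577; B ≈ 1.358; C ≈ 1.499; D ≈ 1.426; E ≈ 1.683.
root-2 ≈ 1.414; option D is nearest (Δ 0.012).

D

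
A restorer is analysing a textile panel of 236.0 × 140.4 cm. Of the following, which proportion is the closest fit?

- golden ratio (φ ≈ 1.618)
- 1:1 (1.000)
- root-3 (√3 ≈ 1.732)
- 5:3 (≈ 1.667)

5:3

Ratio = 236.0 / 140.4 ≈ 1.681.
Distances: golden ratio 1.618 (Δ 0.063); 1:1 1.000 (Δ 0.681); root-3 1.732 (Δ 0.051); 5:3 1.667 (Δ 0.014).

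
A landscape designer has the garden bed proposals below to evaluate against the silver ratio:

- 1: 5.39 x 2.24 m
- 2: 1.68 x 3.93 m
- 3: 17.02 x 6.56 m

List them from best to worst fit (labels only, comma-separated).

Ratios: 1 = 5.39 / 2.24 ≈ 2.406; 2 = 3.93 / 1.68 ≈ 2.339; 3 = 17.02 / 6.56 ≈ 2.595.
|Δ from 2.414|: 1 0.008; 2 0.075; 3 0.181.

1, 2, 3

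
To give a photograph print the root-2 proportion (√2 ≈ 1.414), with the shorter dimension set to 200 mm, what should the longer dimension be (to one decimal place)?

root-2 ≈ 1.41421.
Longer side = 200 × 1.41421 ≈ 282.842 → 282.8 mm.

282.8 mm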